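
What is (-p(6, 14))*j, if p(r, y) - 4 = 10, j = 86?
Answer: -1204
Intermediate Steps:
p(r, y) = 14 (p(r, y) = 4 + 10 = 14)
(-p(6, 14))*j = -1*14*86 = -14*86 = -1204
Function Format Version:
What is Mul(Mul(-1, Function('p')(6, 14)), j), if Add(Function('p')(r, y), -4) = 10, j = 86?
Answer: -1204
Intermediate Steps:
Function('p')(r, y) = 14 (Function('p')(r, y) = Add(4, 10) = 14)
Mul(Mul(-1, Function('p')(6, 14)), j) = Mul(Mul(-1, 14), 86) = Mul(-14, 86) = -1204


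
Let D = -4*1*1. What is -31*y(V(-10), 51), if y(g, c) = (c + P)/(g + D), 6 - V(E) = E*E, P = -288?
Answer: -7347/98 ≈ -74.969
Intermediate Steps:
D = -4 (D = -4*1 = -4)
V(E) = 6 - E**2 (V(E) = 6 - E*E = 6 - E**2)
y(g, c) = (-288 + c)/(-4 + g) (y(g, c) = (c - 288)/(g - 4) = (-288 + c)/(-4 + g))
-31*y(V(-10), 51) = -31*(-288 + 51)/(-4 + (6 - 1*(-10)**2)) = -31*(-237)/(-4 + (6 - 1*100)) = -31*(-237)/(-4 + (6 - 100)) = -31*(-237)/(-4 - 94) = -31*(-237)/(-98) = -(-31)*(-237)/98 = -31*237/98 = -7347/98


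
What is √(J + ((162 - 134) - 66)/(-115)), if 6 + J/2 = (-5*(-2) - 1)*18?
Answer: √4130570/115 ≈ 17.673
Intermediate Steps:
J = 312 (J = -12 + 2*((-5*(-2) - 1)*18) = -12 + 2*((10 - 1)*18) = -12 + 2*(9*18) = -12 + 2*162 = -12 + 324 = 312)
√(J + ((162 - 134) - 66)/(-115)) = √(312 + ((162 - 134) - 66)/(-115)) = √(312 + (28 - 66)*(-1/115)) = √(312 - 38*(-1/115)) = √(312 + 38/115) = √(35918/115) = √4130570/115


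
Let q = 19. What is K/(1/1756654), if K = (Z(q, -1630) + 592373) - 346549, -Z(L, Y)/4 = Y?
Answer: 443281096976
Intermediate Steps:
Z(L, Y) = -4*Y
K = 252344 (K = (-4*(-1630) + 592373) - 346549 = (6520 + 592373) - 346549 = 598893 - 346549 = 252344)
K/(1/1756654) = 252344/(1/1756654) = 252344*1756654 = 443281096976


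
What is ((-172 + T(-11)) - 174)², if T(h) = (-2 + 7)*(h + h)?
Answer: 207936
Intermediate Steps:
T(h) = 10*h (T(h) = 5*(2*h) = 10*h)
((-172 + T(-11)) - 174)² = ((-172 + 10*(-11)) - 174)² = ((-172 - 110) - 174)² = (-282 - 174)² = (-456)² = 207936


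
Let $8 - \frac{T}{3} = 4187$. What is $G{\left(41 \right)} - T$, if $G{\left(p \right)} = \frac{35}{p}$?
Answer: $\frac{514052}{41} \approx 12538.0$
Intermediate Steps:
$T = -12537$ ($T = 24 - 12561 = -12537$)
$G{\left(41 \right)} - T = \frac{35}{41} - -12537 = 35 \cdot \frac{1}{41} + 12537 = \frac{35}{41} + 12537 = \frac{514052}{41}$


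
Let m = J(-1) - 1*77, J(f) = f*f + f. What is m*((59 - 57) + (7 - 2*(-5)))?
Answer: -1463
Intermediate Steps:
J(f) = f + f² (J(f) = f² + f = f + f²)
m = -77 (m = -(1 - 1) - 1*77 = -1*0 - 77 = 0 - 77 = -77)
m*((59 - 57) + (7 - 2*(-5))) = -77*((59 - 57) + (7 - 2*(-5))) = -77*(2 + (7 + 10)) = -77*(2 + 17) = -77*19 = -1463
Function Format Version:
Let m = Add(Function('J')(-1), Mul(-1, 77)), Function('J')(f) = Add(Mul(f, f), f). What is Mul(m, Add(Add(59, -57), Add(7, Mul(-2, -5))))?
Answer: -1463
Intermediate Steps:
Function('J')(f) = Add(f, Pow(f, 2)) (Function('J')(f) = Add(Pow(f, 2), f) = Add(f, Pow(f, 2)))
m = -77 (m = Add(Mul(-1, Add(1, -1)), Mul(-1, 77)) = Add(Mul(-1, 0), -77) = Add(0, -77) = -77)
Mul(m, Add(Add(59, -57), Add(7, Mul(-2, -5)))) = Mul(-77, Add(Add(59, -57), Add(7, Mul(-2, -5)))) = Mul(-77, Add(2, Add(7, 10))) = Mul(-77, Add(2, 17)) = Mul(-77, 19) = -1463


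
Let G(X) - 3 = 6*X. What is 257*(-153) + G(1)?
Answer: -39312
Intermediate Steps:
G(X) = 3 + 6*X
257*(-153) + G(1) = 257*(-153) + (3 + 6*1) = -39321 + (3 + 6) = -39321 + 9 = -39312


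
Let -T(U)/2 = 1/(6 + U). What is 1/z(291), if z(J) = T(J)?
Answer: -297/2 ≈ -148.50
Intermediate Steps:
T(U) = -2/(6 + U)
z(J) = -2/(6 + J)
1/z(291) = 1/(-2/(6 + 291)) = 1/(-2/297) = -297/2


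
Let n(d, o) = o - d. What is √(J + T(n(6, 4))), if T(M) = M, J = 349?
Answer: √347 ≈ 18.628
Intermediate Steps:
√(J + T(n(6, 4))) = √(349 + (4 - 1*6)) = √(349 + (4 - 6)) = √(349 - 2) = √347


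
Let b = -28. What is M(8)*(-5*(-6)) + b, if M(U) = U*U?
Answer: 1892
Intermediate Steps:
M(U) = U²
M(8)*(-5*(-6)) + b = 8²*(-5*(-6)) - 28 = 64*30 - 28 = 1920 - 28 = 1892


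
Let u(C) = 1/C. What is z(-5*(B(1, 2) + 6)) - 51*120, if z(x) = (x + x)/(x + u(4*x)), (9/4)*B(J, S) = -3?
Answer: -119967880/19609 ≈ -6118.0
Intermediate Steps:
u(C) = 1/C
B(J, S) = -4/3 (B(J, S) = (4/9)*(-3) = -4/3)
z(x) = 2*x/(x + 1/(4*x)) (z(x) = (x + x)/(x + 1/(4*x)) = (2*x)/(x + 1/(4*x)) = 2*x/(x + 1/(4*x)))
z(-5*(B(1, 2) + 6)) - 51*120 = 8*(-5*(-4/3 + 6))²/(1 + 4*(-5*(-4/3 + 6))²) - 51*120 = 8*(-5*14/3)²/(1 + 4*(-5*14/3)²) - 6120 = 8*(-70/3)²/(1 + 4*(-70/3)²) - 6120 = 8*(4900/9)/(1 + 4*(4900/9)) - 6120 = 8*(4900/9)/(1 + 19600/9) - 6120 = 8*(4900/9)/(19609/9) - 6120 = 8*(4900/9)*(9/19609) - 6120 = 39200/19609 - 6120 = -119967880/19609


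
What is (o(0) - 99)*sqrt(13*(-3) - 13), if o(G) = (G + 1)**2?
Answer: -196*I*sqrt(13) ≈ -706.69*I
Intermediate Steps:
o(G) = (1 + G)**2
(o(0) - 99)*sqrt(13*(-3) - 13) = ((1 + 0)**2 - 99)*sqrt(13*(-3) - 13) = (1**2 - 99)*sqrt(-39 - 13) = (1 - 99)*sqrt(-52) = -196*I*sqrt(13)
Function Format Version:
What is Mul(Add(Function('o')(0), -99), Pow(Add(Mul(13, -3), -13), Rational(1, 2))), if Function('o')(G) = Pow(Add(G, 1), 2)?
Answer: Mul(-196, I, Pow(13, Rational(1, 2))) ≈ Mul(-706.69, I)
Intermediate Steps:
Function('o')(G) = Pow(Add(1, G), 2)
Mul(Add(Function('o')(0), -99), Pow(Add(Mul(13, -3), -13), Rational(1, 2))) = Mul(Add(Pow(Add(1, 0), 2), -99), Pow(Add(Mul(13, -3), -13), Rational(1, 2))) = Mul(Add(Pow(1, 2), -99), Pow(Add(-39, -13), Rational(1, 2))) = Mul(Add(1, -99), Pow(-52, Rational(1, 2))) = Mul(-98, Mul(2, I, Pow(13, Rational(1, 2)))) = Mul(-196, I, Pow(13, Rational(1, 2)))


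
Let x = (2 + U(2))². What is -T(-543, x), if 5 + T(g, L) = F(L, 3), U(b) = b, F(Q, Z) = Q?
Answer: -11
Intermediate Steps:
x = 16 (x = (2 + 2)² = 4² = 16)
T(g, L) = -5 + L
-T(-543, x) = -(-5 + 16) = -1*11 = -11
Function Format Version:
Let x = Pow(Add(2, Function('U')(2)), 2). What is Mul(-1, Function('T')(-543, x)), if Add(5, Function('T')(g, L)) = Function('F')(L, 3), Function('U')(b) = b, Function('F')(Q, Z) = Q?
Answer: -11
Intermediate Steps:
x = 16 (x = Pow(Add(2, 2), 2) = Pow(4, 2) = 16)
Function('T')(g, L) = Add(-5, L)
Mul(-1, Function('T')(-543, x)) = Mul(-1, Add(-5, 16)) = Mul(-1, 11) = -11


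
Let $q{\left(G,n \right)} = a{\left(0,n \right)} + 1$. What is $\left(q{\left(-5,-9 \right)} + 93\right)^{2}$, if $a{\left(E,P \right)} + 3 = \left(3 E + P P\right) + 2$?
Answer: $30276$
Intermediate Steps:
$a{\left(E,P \right)} = -1 + P^{2} + 3 E$ ($a{\left(E,P \right)} = -3 + \left(\left(3 E + P P\right) + 2\right) = -3 + \left(\left(3 E + P^{2}\right) + 2\right) = -3 + \left(\left(P^{2} + 3 E\right) + 2\right) = -3 + \left(2 + P^{2} + 3 E\right) = -1 + P^{2} + 3 E$)
$q{\left(G,n \right)} = n^{2}$ ($q{\left(G,n \right)} = \left(-1 + n^{2} + 3 \cdot 0\right) + 1 = \left(-1 + n^{2} + 0\right) + 1 = \left(-1 + n^{2}\right) + 1 = n^{2}$)
$\left(q{\left(-5,-9 \right)} + 93\right)^{2} = \left(\left(-9\right)^{2} + 93\right)^{2} = \left(81 + 93\right)^{2} = 174^{2} = 30276$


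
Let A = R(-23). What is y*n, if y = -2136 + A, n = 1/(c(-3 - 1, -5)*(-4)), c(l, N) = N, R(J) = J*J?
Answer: -1607/20 ≈ -80.350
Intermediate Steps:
R(J) = J**2
A = 529 (A = (-23)**2 = 529)
n = 1/20 (n = 1/(-5*(-4)) = 1/20 ≈ 0.050000)
y = -1607 (y = -2136 + 529 = -1607)
y*n = -1607*1/20 = -1607/20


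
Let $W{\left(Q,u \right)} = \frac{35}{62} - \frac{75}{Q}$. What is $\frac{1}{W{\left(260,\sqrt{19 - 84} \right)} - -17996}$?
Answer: $\frac{1612}{29009997} \approx 5.5567 \cdot 10^{-5}$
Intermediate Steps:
$W{\left(Q,u \right)} = \frac{35}{62} - \frac{75}{Q}$ ($W{\left(Q,u \right)} = 35 \cdot \frac{1}{62} - \frac{75}{Q} = \frac{35}{62} - \frac{75}{Q}$)
$\frac{1}{W{\left(260,\sqrt{19 - 84} \right)} - -17996} = \frac{1}{\left(\frac{35}{62} - \frac{75}{260}\right) - -17996} = \frac{1}{\left(\frac{35}{62} - \frac{15}{52}\right) + \left(18144 - 148\right)} = \frac{1}{\left(\frac{35}{62} - \frac{15}{52}\right) + 17996} = \frac{1}{\frac{445}{1612} + 17996} = \frac{1}{\frac{29009997}{1612}} = \frac{1612}{29009997}$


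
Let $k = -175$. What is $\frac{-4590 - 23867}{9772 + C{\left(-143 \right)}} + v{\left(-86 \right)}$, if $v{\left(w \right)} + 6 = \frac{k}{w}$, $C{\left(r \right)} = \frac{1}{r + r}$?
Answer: $- \frac{1652952103}{240352026} \approx -6.8772$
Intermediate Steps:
$C{\left(r \right)} = \frac{1}{2 r}$
$v{\left(w \right)} = -6 - \frac{175}{w}$
$\frac{-4590 - 23867}{9772 + C{\left(-143 \right)}} + v{\left(-86 \right)} = \frac{-4590 - 23867}{9772 + \frac{1}{2 \left(-143\right)}} - \left(6 + \frac{175}{-86}\right) = - \frac{28457}{9772 + \frac{1}{2} \left(- \frac{1}{143}\right)} - \frac{341}{86} = - \frac{28457}{9772 - \frac{1}{286}} + \left(-6 + \frac{175}{86}\right) = - \frac{28457}{\frac{2794791}{286}} - \frac{341}{86} = \left(-28457\right) \frac{286}{2794791} - \frac{341}{86} = - \frac{8138702}{2794791} - \frac{341}{86} = - \frac{1652952103}{240352026}$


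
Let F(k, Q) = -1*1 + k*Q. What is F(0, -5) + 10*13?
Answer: 129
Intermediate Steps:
F(k, Q) = -1 + Q*k
F(0, -5) + 10*13 = (-1 - 5*0) + 10*13 = (-1 + 0) + 130 = -1 + 130 = 129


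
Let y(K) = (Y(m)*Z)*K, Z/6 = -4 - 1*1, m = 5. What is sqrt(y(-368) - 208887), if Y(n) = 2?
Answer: I*sqrt(186807) ≈ 432.21*I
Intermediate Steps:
Z = -30 (Z = 6*(-4 - 1*1) = 6*(-4 - 1) = 6*(-5) = -30)
y(K) = -60*K (y(K) = (2*(-30))*K = -60*K)
sqrt(y(-368) - 208887) = sqrt(-60*(-368) - 208887) = sqrt(22080 - 208887) = sqrt(-186807) = I*sqrt(186807)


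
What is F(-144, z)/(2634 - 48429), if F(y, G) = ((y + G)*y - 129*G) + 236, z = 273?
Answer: 53557/45795 ≈ 1.1695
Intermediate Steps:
F(y, G) = 236 - 129*G + y*(G + y) (F(y, G) = ((G + y)*y - 129*G) + 236 = (y*(G + y) - 129*G) + 236 = (-129*G + y*(G + y)) + 236 = 236 - 129*G + y*(G + y))
F(-144, z)/(2634 - 48429) = (236 + (-144)² - 129*273 + 273*(-144))/(2634 - 48429) = (236 + 20736 - 35217 - 39312)/(-45795) = -53557*(-1/45795) = 53557/45795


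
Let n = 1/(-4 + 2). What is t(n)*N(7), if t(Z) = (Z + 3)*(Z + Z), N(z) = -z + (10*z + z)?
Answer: -175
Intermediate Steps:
N(z) = 10*z (N(z) = -z + 11*z = 10*z)
n = -1/2 (n = 1/(-2) = -1/2 ≈ -0.50000)
t(Z) = 2*Z*(3 + Z) (t(Z) = (3 + Z)*(2*Z) = 2*Z*(3 + Z))
t(n)*N(7) = (2*(-1/2)*(3 - 1/2))*(10*7) = (2*(-1/2)*(5/2))*70 = -5/2*70 = -175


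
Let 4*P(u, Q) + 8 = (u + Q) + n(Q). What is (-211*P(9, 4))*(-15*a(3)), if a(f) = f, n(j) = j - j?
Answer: 47475/4 ≈ 11869.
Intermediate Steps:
n(j) = 0
P(u, Q) = -2 + Q/4 + u/4 (P(u, Q) = -2 + ((u + Q) + 0)/4 = -2 + ((Q + u) + 0)/4 = -2 + (Q + u)/4 = -2 + (Q/4 + u/4) = -2 + Q/4 + u/4)
(-211*P(9, 4))*(-15*a(3)) = (-211*(-2 + (1/4)*4 + (1/4)*9))*(-15*3) = -211*(-2 + 1 + 9/4)*(-45) = -211*5/4*(-45) = -1055/4*(-45) = 47475/4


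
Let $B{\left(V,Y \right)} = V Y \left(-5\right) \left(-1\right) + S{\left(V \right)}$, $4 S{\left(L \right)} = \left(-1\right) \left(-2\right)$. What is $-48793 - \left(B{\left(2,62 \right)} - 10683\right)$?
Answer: $- \frac{77461}{2} \approx -38731.0$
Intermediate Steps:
$S{\left(L \right)} = \frac{1}{2}$ ($S{\left(L \right)} = \frac{\left(-1\right) \left(-2\right)}{4} = \frac{1}{4} \cdot 2 = \frac{1}{2}$)
$B{\left(V,Y \right)} = \frac{1}{2} + 5 V Y$ ($B{\left(V,Y \right)} = V Y \left(-5\right) \left(-1\right) + \frac{1}{2} = V - 5 Y \left(-1\right) + \frac{1}{2} = V 5 Y + \frac{1}{2} = 5 V Y + \frac{1}{2} = \frac{1}{2} + 5 V Y$)
$-48793 - \left(B{\left(2,62 \right)} - 10683\right) = -48793 - \left(\left(\frac{1}{2} + 5 \cdot 2 \cdot 62\right) - 10683\right) = -48793 - \left(\left(\frac{1}{2} + 620\right) - 10683\right) = -48793 - \left(\frac{1241}{2} - 10683\right) = -48793 - - \frac{20125}{2} = -48793 + \frac{20125}{2} = - \frac{77461}{2}$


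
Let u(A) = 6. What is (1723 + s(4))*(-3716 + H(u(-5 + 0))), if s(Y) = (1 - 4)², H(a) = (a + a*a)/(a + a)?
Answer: -6430050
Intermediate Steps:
H(a) = (a + a²)/(2*a) (H(a) = (a + a²)/((2*a)) = (a + a²)*(1/(2*a)) = (a + a²)/(2*a))
s(Y) = 9 (s(Y) = (-3)² = 9)
(1723 + s(4))*(-3716 + H(u(-5 + 0))) = (1723 + 9)*(-3716 + (½ + (½)*6)) = 1732*(-3716 + (½ + 3)) = 1732*(-3716 + 7/2) = 1732*(-7425/2) = -6430050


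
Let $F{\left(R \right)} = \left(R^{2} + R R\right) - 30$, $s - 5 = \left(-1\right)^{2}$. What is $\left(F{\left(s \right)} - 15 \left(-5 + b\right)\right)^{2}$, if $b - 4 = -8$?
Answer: $31329$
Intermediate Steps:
$b = -4$ ($b = 4 - 8 = -4$)
$s = 6$ ($s = 5 + \left(-1\right)^{2} = 5 + 1 = 6$)
$F{\left(R \right)} = -30 + 2 R^{2}$ ($F{\left(R \right)} = \left(R^{2} + R^{2}\right) - 30 = 2 R^{2} - 30 = -30 + 2 R^{2}$)
$\left(F{\left(s \right)} - 15 \left(-5 + b\right)\right)^{2} = \left(\left(-30 + 2 \cdot 6^{2}\right) - 15 \left(-5 - 4\right)\right)^{2} = \left(\left(-30 + 2 \cdot 36\right) - -135\right)^{2} = \left(\left(-30 + 72\right) + 135\right)^{2} = \left(42 + 135\right)^{2} = 177^{2} = 31329$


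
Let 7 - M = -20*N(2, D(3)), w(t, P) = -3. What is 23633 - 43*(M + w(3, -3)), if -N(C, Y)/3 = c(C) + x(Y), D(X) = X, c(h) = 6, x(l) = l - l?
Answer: 38941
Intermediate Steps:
x(l) = 0
N(C, Y) = -18 (N(C, Y) = -3*(6 + 0) = -3*6 = -18)
M = -353 (M = 7 - (-20)*(-18) = 7 - 1*360 = 7 - 360 = -353)
23633 - 43*(M + w(3, -3)) = 23633 - 43*(-353 - 3) = 23633 - 43*(-356) = 23633 - 1*(-15308) = 23633 + 15308 = 38941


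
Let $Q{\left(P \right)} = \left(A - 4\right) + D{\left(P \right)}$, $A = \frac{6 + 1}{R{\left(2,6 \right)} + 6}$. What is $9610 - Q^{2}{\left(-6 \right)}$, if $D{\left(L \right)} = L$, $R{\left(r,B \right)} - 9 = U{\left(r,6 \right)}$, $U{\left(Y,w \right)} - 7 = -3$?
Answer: $\frac{3435721}{361} \approx 9517.2$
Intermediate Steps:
$U{\left(Y,w \right)} = 4$ ($U{\left(Y,w \right)} = 7 - 3 = 4$)
$R{\left(r,B \right)} = 13$ ($R{\left(r,B \right)} = 9 + 4 = 13$)
$A = \frac{7}{19}$ ($A = \frac{6 + 1}{13 + 6} = \frac{7}{19} \approx 0.36842$)
$Q{\left(P \right)} = - \frac{69}{19} + P$ ($Q{\left(P \right)} = \left(\frac{7}{19} - 4\right) + P = - \frac{69}{19} + P$)
$9610 - Q^{2}{\left(-6 \right)} = 9610 - \left(- \frac{69}{19} - 6\right)^{2} = 9610 - \left(- \frac{183}{19}\right)^{2} = 9610 - \frac{33489}{361} = \frac{3435721}{361}$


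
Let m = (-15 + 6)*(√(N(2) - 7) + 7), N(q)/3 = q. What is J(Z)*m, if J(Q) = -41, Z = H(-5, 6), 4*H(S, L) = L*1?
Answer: 2583 + 369*I ≈ 2583.0 + 369.0*I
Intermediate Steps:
N(q) = 3*q
H(S, L) = L/4 (H(S, L) = (L*1)/4 = L/4)
Z = 3/2 (Z = (¼)*6 = 3/2 ≈ 1.5000)
m = -63 - 9*I (m = (-15 + 6)*(√(3*2 - 7) + 7) = -9*(√(6 - 7) + 7) = -9*(√(-1) + 7) = -9*(I + 7) = -9*(7 + I) = -63 - 9*I ≈ -63.0 - 9.0*I)
J(Z)*m = -41*(-63 - 9*I) = 2583 + 369*I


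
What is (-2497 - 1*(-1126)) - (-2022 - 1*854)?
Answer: 1505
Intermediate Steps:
(-2497 - 1*(-1126)) - (-2022 - 1*854) = (-2497 + 1126) - (-2022 - 854) = -1371 - 1*(-2876) = -1371 + 2876 = 1505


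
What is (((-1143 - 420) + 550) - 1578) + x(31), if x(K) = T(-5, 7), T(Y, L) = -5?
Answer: -2596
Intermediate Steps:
x(K) = -5
(((-1143 - 420) + 550) - 1578) + x(31) = (((-1143 - 420) + 550) - 1578) - 5 = ((-1563 + 550) - 1578) - 5 = (-1013 - 1578) - 5 = -2591 - 5 = -2596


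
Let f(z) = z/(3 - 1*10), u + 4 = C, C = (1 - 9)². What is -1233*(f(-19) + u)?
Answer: -541287/7 ≈ -77327.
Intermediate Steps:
C = 64 (C = (-8)² = 64)
u = 60 (u = -4 + 64 = 60)
f(z) = -z/7 (f(z) = z/(3 - 10) = z/(-7) = z*(-⅐) = -z/7)
-1233*(f(-19) + u) = -1233*(-⅐*(-19) + 60) = -1233*(19/7 + 60) = -1233*439/7 = -541287/7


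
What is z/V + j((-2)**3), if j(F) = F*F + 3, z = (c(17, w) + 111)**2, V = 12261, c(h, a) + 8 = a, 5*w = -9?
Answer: 20793211/306525 ≈ 67.835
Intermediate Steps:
w = -9/5 (w = (1/5)*(-9) = -9/5 ≈ -1.8000)
c(h, a) = -8 + a
z = 256036/25 (z = ((-8 - 9/5) + 111)**2 = (-49/5 + 111)**2 = (506/5)**2 = 256036/25 ≈ 10241.)
j(F) = 3 + F**2 (j(F) = F**2 + 3 = 3 + F**2)
z/V + j((-2)**3) = (256036/25)/12261 + (3 + ((-2)**3)**2) = (256036/25)*(1/12261) + (3 + (-8)**2) = 256036/306525 + (3 + 64) = 256036/306525 + 67 = 20793211/306525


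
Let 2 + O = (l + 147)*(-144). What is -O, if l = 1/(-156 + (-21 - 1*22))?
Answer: 4212686/199 ≈ 21169.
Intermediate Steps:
l = -1/199 (l = 1/(-156 + (-21 - 22)) = 1/(-156 - 43) = 1/(-199) = -1/199 ≈ -0.0050251)
O = -4212686/199 (O = -2 + (-1/199 + 147)*(-144) = -2 + (29252/199)*(-144) = -2 - 4212288/199 = -4212686/199 ≈ -21169.)
-O = -1*(-4212686/199) = 4212686/199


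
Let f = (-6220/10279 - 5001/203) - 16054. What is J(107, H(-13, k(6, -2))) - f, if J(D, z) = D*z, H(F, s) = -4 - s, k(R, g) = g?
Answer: 33104998019/2086637 ≈ 15865.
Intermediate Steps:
f = -33551538337/2086637 (f = (-6220*1/10279 - 5001*1/203) - 16054 = (-6220/10279 - 5001/203) - 16054 = -52667939/2086637 - 16054 = -33551538337/2086637 ≈ -16079.)
J(107, H(-13, k(6, -2))) - f = 107*(-4 - 1*(-2)) - 1*(-33551538337/2086637) = 107*(-4 + 2) + 33551538337/2086637 = 107*(-2) + 33551538337/2086637 = -214 + 33551538337/2086637 = 33104998019/2086637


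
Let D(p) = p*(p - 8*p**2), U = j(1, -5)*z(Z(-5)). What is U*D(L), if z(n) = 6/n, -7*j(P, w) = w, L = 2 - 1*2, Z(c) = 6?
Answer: 0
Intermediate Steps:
L = 0 (L = 2 - 2 = 0)
j(P, w) = -w/7
U = 5/7 (U = (-1/7*(-5))*(6/6) = 5*(6*(1/6))/7 = (5/7)*1 = 5/7 ≈ 0.71429)
U*D(L) = 5*(0**2*(1 - 8*0))/7 = 5*(0*(1 + 0))/7 = 5*(0*1)/7 = (5/7)*0 = 0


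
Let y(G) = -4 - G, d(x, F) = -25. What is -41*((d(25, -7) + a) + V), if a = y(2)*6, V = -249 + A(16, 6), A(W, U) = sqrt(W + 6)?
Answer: 12710 - 41*sqrt(22) ≈ 12518.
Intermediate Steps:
A(W, U) = sqrt(6 + W)
V = -249 + sqrt(22) (V = -249 + sqrt(6 + 16) = -249 + sqrt(22) ≈ -244.31)
a = -36 (a = (-4 - 1*2)*6 = (-4 - 2)*6 = -6*6 = -36)
-41*((d(25, -7) + a) + V) = -41*((-25 - 36) + (-249 + sqrt(22))) = -41*(-61 + (-249 + sqrt(22))) = -41*(-310 + sqrt(22)) = 12710 - 41*sqrt(22)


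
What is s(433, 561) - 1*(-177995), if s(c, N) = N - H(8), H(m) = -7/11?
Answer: 1964123/11 ≈ 1.7856e+5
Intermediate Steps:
H(m) = -7/11 (H(m) = -7*1/11 = -7/11)
s(c, N) = 7/11 + N (s(c, N) = N - 1*(-7/11) = N + 7/11 = 7/11 + N)
s(433, 561) - 1*(-177995) = (7/11 + 561) - 1*(-177995) = 6178/11 + 177995 = 1964123/11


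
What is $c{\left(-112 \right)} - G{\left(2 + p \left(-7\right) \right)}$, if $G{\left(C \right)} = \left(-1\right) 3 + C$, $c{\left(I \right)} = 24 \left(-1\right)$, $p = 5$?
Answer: $12$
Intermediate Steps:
$c{\left(I \right)} = -24$
$G{\left(C \right)} = -3 + C$
$c{\left(-112 \right)} - G{\left(2 + p \left(-7\right) \right)} = -24 - \left(-3 + \left(2 + 5 \left(-7\right)\right)\right) = -24 - \left(-3 + \left(2 - 35\right)\right) = -24 - \left(-3 - 33\right) = -24 - -36 = -24 + 36 = 12$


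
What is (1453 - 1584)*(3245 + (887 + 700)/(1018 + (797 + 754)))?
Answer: -1092276952/2569 ≈ -4.2518e+5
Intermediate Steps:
(1453 - 1584)*(3245 + (887 + 700)/(1018 + (797 + 754))) = -131*(3245 + 1587/(1018 + 1551)) = -131*(3245 + 1587/2569) = -131*8337992/2569 = -1092276952/2569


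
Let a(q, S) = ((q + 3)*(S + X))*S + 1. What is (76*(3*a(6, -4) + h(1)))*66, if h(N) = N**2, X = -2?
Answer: 3270432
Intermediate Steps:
a(q, S) = 1 + S*(-2 + S)*(3 + q) (a(q, S) = ((q + 3)*(S - 2))*S + 1 = ((3 + q)*(-2 + S))*S + 1 = ((-2 + S)*(3 + q))*S + 1 = S*(-2 + S)*(3 + q) + 1 = 1 + S*(-2 + S)*(3 + q))
(76*(3*a(6, -4) + h(1)))*66 = (76*(3*(1 - 6*(-4) + 3*(-4)**2 + 6*(-4)**2 - 2*(-4)*6) + 1**2))*66 = (76*(3*(1 + 24 + 3*16 + 6*16 + 48) + 1))*66 = (76*(3*(1 + 24 + 48 + 96 + 48) + 1))*66 = (76*(3*217 + 1))*66 = (76*(651 + 1))*66 = (76*652)*66 = 49552*66 = 3270432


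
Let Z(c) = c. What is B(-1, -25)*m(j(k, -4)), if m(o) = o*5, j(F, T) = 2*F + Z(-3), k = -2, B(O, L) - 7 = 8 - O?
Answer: -560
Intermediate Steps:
B(O, L) = 15 - O (B(O, L) = 7 + (8 - O) = 15 - O)
j(F, T) = -3 + 2*F (j(F, T) = 2*F - 3 = -3 + 2*F)
m(o) = 5*o
B(-1, -25)*m(j(k, -4)) = (15 - 1*(-1))*(5*(-3 + 2*(-2))) = (15 + 1)*(5*(-3 - 4)) = 16*(5*(-7)) = 16*(-35) = -560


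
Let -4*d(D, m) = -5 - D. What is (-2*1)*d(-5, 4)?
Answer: 0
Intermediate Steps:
d(D, m) = 5/4 + D/4 (d(D, m) = -(-5 - D)/4 = 5/4 + D/4)
(-2*1)*d(-5, 4) = (-2*1)*(5/4 + (¼)*(-5)) = -2*(5/4 - 5/4) = -2*0 = 0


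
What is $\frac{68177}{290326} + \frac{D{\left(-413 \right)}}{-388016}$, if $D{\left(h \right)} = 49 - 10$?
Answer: $\frac{13221222059}{56325566608} \approx 0.23473$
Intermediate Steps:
$D{\left(h \right)} = 39$ ($D{\left(h \right)} = 49 - 10 = 39$)
$\frac{68177}{290326} + \frac{D{\left(-413 \right)}}{-388016} = \frac{68177}{290326} + \frac{39}{-388016} = 68177 \cdot \frac{1}{290326} + 39 \left(- \frac{1}{388016}\right) = \frac{68177}{290326} - \frac{39}{388016} = \frac{13221222059}{56325566608}$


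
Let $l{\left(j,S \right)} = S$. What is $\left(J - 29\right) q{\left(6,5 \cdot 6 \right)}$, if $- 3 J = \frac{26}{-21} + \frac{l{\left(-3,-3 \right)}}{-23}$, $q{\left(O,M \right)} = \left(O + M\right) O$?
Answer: $- \frac{995664}{161} \approx -6184.3$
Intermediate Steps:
$q{\left(O,M \right)} = O \left(M + O\right)$ ($q{\left(O,M \right)} = \left(M + O\right) O = O \left(M + O\right)$)
$J = \frac{535}{1449}$ ($J = - \frac{\frac{26}{-21} - \frac{3}{-23}}{3} = - \frac{26 \left(- \frac{1}{21}\right) - - \frac{3}{23}}{3} = - \frac{- \frac{26}{21} + \frac{3}{23}}{3} = \left(- \frac{1}{3}\right) \left(- \frac{535}{483}\right) = \frac{535}{1449} \approx 0.36922$)
$\left(J - 29\right) q{\left(6,5 \cdot 6 \right)} = \left(\frac{535}{1449} - 29\right) 6 \left(5 \cdot 6 + 6\right) = - \frac{41486 \cdot 6 \left(30 + 6\right)}{1449} = - \frac{41486 \cdot 6 \cdot 36}{1449} = \left(- \frac{41486}{1449}\right) 216 = - \frac{995664}{161}$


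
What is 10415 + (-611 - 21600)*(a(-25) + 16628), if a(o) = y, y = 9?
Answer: -369513992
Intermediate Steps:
a(o) = 9
10415 + (-611 - 21600)*(a(-25) + 16628) = 10415 + (-611 - 21600)*(9 + 16628) = 10415 - 22211*16637 = 10415 - 369524407 = -369513992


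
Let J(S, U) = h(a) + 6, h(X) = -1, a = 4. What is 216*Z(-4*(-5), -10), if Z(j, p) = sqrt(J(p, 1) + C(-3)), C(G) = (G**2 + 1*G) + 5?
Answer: 864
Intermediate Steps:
J(S, U) = 5 (J(S, U) = -1 + 6 = 5)
C(G) = 5 + G + G**2 (C(G) = (G**2 + G) + 5 = (G + G**2) + 5 = 5 + G + G**2)
Z(j, p) = 4 (Z(j, p) = sqrt(5 + (5 - 3 + (-3)**2)) = sqrt(5 + (5 - 3 + 9)) = sqrt(5 + 11) = sqrt(16) = 4)
216*Z(-4*(-5), -10) = 216*4 = 864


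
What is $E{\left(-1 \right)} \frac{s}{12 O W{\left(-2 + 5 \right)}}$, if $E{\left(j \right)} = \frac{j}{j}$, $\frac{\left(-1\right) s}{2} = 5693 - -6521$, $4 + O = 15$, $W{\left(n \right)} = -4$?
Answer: $\frac{6107}{132} \approx 46.265$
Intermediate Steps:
$O = 11$ ($O = -4 + 15 = 11$)
$s = -24428$ ($s = - 2 \left(5693 - -6521\right) = - 2 \left(5693 + 6521\right) = \left(-2\right) 12214 = -24428$)
$E{\left(j \right)} = 1$
$E{\left(-1 \right)} \frac{s}{12 O W{\left(-2 + 5 \right)}} = 1 \left(- \frac{24428}{12 \cdot 11 \left(-4\right)}\right) = 1 \left(- \frac{24428}{12 \left(-44\right)}\right) = 1 \left(- \frac{24428}{-528}\right) = 1 \left(\left(-24428\right) \left(- \frac{1}{528}\right)\right) = 1 \cdot \frac{6107}{132} = \frac{6107}{132}$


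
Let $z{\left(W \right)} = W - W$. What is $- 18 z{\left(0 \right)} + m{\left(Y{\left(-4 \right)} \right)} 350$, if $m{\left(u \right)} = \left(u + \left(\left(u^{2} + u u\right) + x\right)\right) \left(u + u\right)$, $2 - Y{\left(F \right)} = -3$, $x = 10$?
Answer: $227500$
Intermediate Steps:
$Y{\left(F \right)} = 5$ ($Y{\left(F \right)} = 2 - -3 = 2 + 3 = 5$)
$z{\left(W \right)} = 0$
$m{\left(u \right)} = 2 u \left(10 + u + 2 u^{2}\right)$ ($m{\left(u \right)} = \left(u + \left(\left(u^{2} + u u\right) + 10\right)\right) \left(u + u\right) = \left(u + \left(\left(u^{2} + u^{2}\right) + 10\right)\right) 2 u = \left(u + \left(2 u^{2} + 10\right)\right) 2 u = \left(u + \left(10 + 2 u^{2}\right)\right) 2 u = \left(10 + u + 2 u^{2}\right) 2 u = 2 u \left(10 + u + 2 u^{2}\right)$)
$- 18 z{\left(0 \right)} + m{\left(Y{\left(-4 \right)} \right)} 350 = \left(-18\right) 0 + 2 \cdot 5 \left(10 + 5 + 2 \cdot 5^{2}\right) 350 = 0 + 2 \cdot 5 \left(10 + 5 + 2 \cdot 25\right) 350 = 0 + 2 \cdot 5 \left(10 + 5 + 50\right) 350 = 0 + 2 \cdot 5 \cdot 65 \cdot 350 = 0 + 650 \cdot 350 = 0 + 227500 = 227500$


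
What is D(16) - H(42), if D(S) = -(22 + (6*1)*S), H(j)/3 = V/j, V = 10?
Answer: -831/7 ≈ -118.71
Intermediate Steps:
H(j) = 30/j (H(j) = 3*(10/j) = 30/j)
D(S) = -22 - 6*S (D(S) = -(22 + 6*S) = -22 - 6*S)
D(16) - H(42) = (-22 - 6*16) - 30/42 = (-22 - 96) - 30/42 = -118 - 1*5/7 = -118 - 5/7 = -831/7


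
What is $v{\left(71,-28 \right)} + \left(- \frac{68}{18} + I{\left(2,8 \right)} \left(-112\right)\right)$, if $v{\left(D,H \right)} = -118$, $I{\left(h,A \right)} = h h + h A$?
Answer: $- \frac{21256}{9} \approx -2361.8$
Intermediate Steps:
$I{\left(h,A \right)} = h^{2} + A h$
$v{\left(71,-28 \right)} + \left(- \frac{68}{18} + I{\left(2,8 \right)} \left(-112\right)\right) = -118 + \left(- \frac{68}{18} + 2 \left(8 + 2\right) \left(-112\right)\right) = -118 + \left(\left(-68\right) \frac{1}{18} + 2 \cdot 10 \left(-112\right)\right) = -118 + \left(- \frac{34}{9} + 20 \left(-112\right)\right) = -118 - \frac{20194}{9} = - \frac{21256}{9}$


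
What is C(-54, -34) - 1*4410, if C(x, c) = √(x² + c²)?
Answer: -4410 + 2*√1018 ≈ -4346.2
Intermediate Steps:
C(x, c) = √(c² + x²)
C(-54, -34) - 1*4410 = √((-34)² + (-54)²) - 1*4410 = √(1156 + 2916) - 4410 = √4072 - 4410 = 2*√1018 - 4410 = -4410 + 2*√1018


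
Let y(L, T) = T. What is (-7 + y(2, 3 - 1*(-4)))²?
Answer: 0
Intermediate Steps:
(-7 + y(2, 3 - 1*(-4)))² = (-7 + (3 - 1*(-4)))² = (-7 + (3 + 4))² = (-7 + 7)² = 0² = 0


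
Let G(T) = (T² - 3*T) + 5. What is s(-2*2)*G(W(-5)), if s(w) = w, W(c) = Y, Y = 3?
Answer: -20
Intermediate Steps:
W(c) = 3
G(T) = 5 + T² - 3*T
s(-2*2)*G(W(-5)) = (-2*2)*(5 + 3² - 3*3) = -4*(5 + 9 - 9) = -4*5 = -20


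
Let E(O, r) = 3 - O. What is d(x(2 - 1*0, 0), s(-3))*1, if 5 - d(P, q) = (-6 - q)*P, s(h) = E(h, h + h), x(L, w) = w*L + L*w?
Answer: 5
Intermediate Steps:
x(L, w) = 2*L*w (x(L, w) = L*w + L*w = 2*L*w)
s(h) = 3 - h
d(P, q) = 5 - P*(-6 - q) (d(P, q) = 5 - (-6 - q)*P = 5 - P*(-6 - q))
d(x(2 - 1*0, 0), s(-3))*1 = (5 + 6*(2*(2 - 1*0)*0) + (2*(2 - 1*0)*0)*(3 - 1*(-3)))*1 = (5 + 6*(2*(2 + 0)*0) + (2*(2 + 0)*0)*(3 + 3))*1 = (5 + 6*(2*2*0) + (2*2*0)*6)*1 = (5 + 6*0 + 0*6)*1 = (5 + 0 + 0)*1 = 5*1 = 5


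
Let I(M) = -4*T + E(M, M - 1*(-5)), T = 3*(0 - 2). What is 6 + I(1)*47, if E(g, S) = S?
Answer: 1416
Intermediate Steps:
T = -6 (T = 3*(-2) = -6)
I(M) = 29 + M (I(M) = -4*(-6) + (M - 1*(-5)) = 24 + (M + 5) = 24 + (5 + M) = 29 + M)
6 + I(1)*47 = 6 + (29 + 1)*47 = 6 + 30*47 = 6 + 1410 = 1416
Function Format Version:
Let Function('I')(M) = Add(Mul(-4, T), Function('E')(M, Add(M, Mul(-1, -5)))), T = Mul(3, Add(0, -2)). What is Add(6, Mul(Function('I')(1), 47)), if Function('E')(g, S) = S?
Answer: 1416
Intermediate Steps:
T = -6 (T = Mul(3, -2) = -6)
Function('I')(M) = Add(29, M) (Function('I')(M) = Add(Mul(-4, -6), Add(M, Mul(-1, -5))) = Add(24, Add(M, 5)) = Add(24, Add(5, M)) = Add(29, M))
Add(6, Mul(Function('I')(1), 47)) = Add(6, Mul(Add(29, 1), 47)) = Add(6, Mul(30, 47)) = Add(6, 1410) = 1416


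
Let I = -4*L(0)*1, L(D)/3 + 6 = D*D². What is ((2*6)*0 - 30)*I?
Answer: -2160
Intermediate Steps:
L(D) = -18 + 3*D³ (L(D) = -18 + 3*(D*D²) = -18 + 3*D³)
I = 72 (I = -4*(-18 + 3*0³)*1 = -4*(-18 + 3*0)*1 = -4*(-18 + 0)*1 = -4*(-18)*1 = 72*1 = 72)
((2*6)*0 - 30)*I = ((2*6)*0 - 30)*72 = (12*0 - 30)*72 = (0 - 30)*72 = -30*72 = -2160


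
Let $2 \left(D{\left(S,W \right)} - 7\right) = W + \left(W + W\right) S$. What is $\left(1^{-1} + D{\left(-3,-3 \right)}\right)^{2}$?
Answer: $\frac{961}{4} \approx 240.25$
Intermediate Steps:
$D{\left(S,W \right)} = 7 + \frac{W}{2} + S W$ ($D{\left(S,W \right)} = 7 + \frac{W + \left(W + W\right) S}{2} = 7 + \frac{W + 2 W S}{2} = 7 + \frac{W + 2 S W}{2} = 7 + \left(\frac{W}{2} + S W\right) = 7 + \frac{W}{2} + S W$)
$\left(1^{-1} + D{\left(-3,-3 \right)}\right)^{2} = \left(1^{-1} + \left(7 + \frac{1}{2} \left(-3\right) - -9\right)\right)^{2} = \left(1 + \left(7 - \frac{3}{2} + 9\right)\right)^{2} = \left(1 + \frac{29}{2}\right)^{2} = \left(\frac{31}{2}\right)^{2} = \frac{961}{4}$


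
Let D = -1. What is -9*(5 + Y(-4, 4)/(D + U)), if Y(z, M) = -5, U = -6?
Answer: -360/7 ≈ -51.429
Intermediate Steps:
-9*(5 + Y(-4, 4)/(D + U)) = -9*(5 - 5/(-1 - 6)) = -9*(5 - 5/(-7)) = -9*(5 - 5*(-1/7)) = -9*(5 + 5/7) = -9*40/7 = -360/7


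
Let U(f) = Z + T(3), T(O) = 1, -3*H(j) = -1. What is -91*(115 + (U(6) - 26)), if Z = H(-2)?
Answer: -24661/3 ≈ -8220.3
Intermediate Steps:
H(j) = ⅓ (H(j) = -⅓*(-1) = ⅓)
Z = ⅓ ≈ 0.33333
U(f) = 4/3 (U(f) = ⅓ + 1 = 4/3)
-91*(115 + (U(6) - 26)) = -91*(115 + (4/3 - 26)) = -91*(115 - 74/3) = -91*271/3 = -24661/3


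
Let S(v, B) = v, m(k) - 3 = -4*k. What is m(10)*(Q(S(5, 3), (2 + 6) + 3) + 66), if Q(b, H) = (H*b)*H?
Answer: -24827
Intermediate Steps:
m(k) = 3 - 4*k
Q(b, H) = b*H**2
m(10)*(Q(S(5, 3), (2 + 6) + 3) + 66) = (3 - 4*10)*(5*((2 + 6) + 3)**2 + 66) = (3 - 40)*(5*(8 + 3)**2 + 66) = -37*(5*11**2 + 66) = -37*(5*121 + 66) = -37*(605 + 66) = -37*671 = -24827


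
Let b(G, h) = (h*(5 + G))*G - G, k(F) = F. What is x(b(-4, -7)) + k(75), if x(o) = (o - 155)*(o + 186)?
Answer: -26739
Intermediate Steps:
b(G, h) = -G + G*h*(5 + G) (b(G, h) = G*h*(5 + G) - G = -G + G*h*(5 + G))
x(o) = (-155 + o)*(186 + o)
x(b(-4, -7)) + k(75) = (-28830 + (-4*(-1 + 5*(-7) - 4*(-7)))² + 31*(-4*(-1 + 5*(-7) - 4*(-7)))) + 75 = (-28830 + (-4*(-1 - 35 + 28))² + 31*(-4*(-1 - 35 + 28))) + 75 = (-28830 + (-4*(-8))² + 31*(-4*(-8))) + 75 = (-28830 + 32² + 31*32) + 75 = (-28830 + 1024 + 992) + 75 = -26814 + 75 = -26739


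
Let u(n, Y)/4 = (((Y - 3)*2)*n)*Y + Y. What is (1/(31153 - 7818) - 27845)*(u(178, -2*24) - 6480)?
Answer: -452141533621344/4667 ≈ -9.6881e+10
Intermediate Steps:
u(n, Y) = 4*Y + 4*Y*n*(-6 + 2*Y) (u(n, Y) = 4*((((Y - 3)*2)*n)*Y + Y) = 4*((((-3 + Y)*2)*n)*Y + Y) = 4*(((-6 + 2*Y)*n)*Y + Y) = 4*((n*(-6 + 2*Y))*Y + Y) = 4*(Y*n*(-6 + 2*Y) + Y) = 4*(Y + Y*n*(-6 + 2*Y)) = 4*Y + 4*Y*n*(-6 + 2*Y))
(1/(31153 - 7818) - 27845)*(u(178, -2*24) - 6480) = (1/(31153 - 7818) - 27845)*(4*(-2*24)*(1 - 6*178 + 2*(-2*24)*178) - 6480) = (1/23335 - 27845)*(4*(-48)*(1 - 1068 + 2*(-48)*178) - 6480) = (1/23335 - 27845)*(4*(-48)*(1 - 1068 - 17088) - 6480) = -649763074*(4*(-48)*(-18155) - 6480)/23335 = -649763074*(3485760 - 6480)/23335 = -649763074/23335*3479280 = -452141533621344/4667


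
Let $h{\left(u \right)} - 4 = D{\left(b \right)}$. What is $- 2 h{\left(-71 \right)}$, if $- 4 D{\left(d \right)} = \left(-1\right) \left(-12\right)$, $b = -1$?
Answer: $-2$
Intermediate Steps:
$D{\left(d \right)} = -3$ ($D{\left(d \right)} = - \frac{\left(-1\right) \left(-12\right)}{4} = \left(- \frac{1}{4}\right) 12 = -3$)
$h{\left(u \right)} = 1$ ($h{\left(u \right)} = 4 - 3 = 1$)
$- 2 h{\left(-71 \right)} = \left(-2\right) 1 = -2$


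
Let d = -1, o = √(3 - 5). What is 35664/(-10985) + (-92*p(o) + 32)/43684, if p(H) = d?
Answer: -389146009/119967185 ≈ -3.2438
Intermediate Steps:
o = I*√2 (o = √(-2) = I*√2 ≈ 1.4142*I)
p(H) = -1
35664/(-10985) + (-92*p(o) + 32)/43684 = 35664/(-10985) + (-92*(-1) + 32)/43684 = 35664*(-1/10985) + (92 + 32)*(1/43684) = -35664/10985 + 124*(1/43684) = -35664/10985 + 31/10921 = -389146009/119967185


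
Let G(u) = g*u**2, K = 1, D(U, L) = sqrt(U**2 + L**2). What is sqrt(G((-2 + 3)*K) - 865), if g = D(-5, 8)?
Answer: sqrt(-865 + sqrt(89)) ≈ 29.25*I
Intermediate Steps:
D(U, L) = sqrt(L**2 + U**2)
g = sqrt(89) (g = sqrt(8**2 + (-5)**2) = sqrt(64 + 25) = sqrt(89) ≈ 9.4340)
G(u) = sqrt(89)*u**2
sqrt(G((-2 + 3)*K) - 865) = sqrt(sqrt(89)*((-2 + 3)*1)**2 - 865) = sqrt(sqrt(89)*(1*1)**2 - 865) = sqrt(sqrt(89)*1**2 - 865) = sqrt(sqrt(89)*1 - 865) = sqrt(sqrt(89) - 865) = sqrt(-865 + sqrt(89))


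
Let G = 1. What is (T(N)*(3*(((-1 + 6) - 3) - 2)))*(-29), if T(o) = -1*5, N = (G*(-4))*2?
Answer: 0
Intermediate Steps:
N = -8 (N = (1*(-4))*2 = -4*2 = -8)
T(o) = -5
(T(N)*(3*(((-1 + 6) - 3) - 2)))*(-29) = -15*(((-1 + 6) - 3) - 2)*(-29) = -15*((5 - 3) - 2)*(-29) = -15*(2 - 2)*(-29) = -15*0*(-29) = -5*0*(-29) = 0*(-29) = 0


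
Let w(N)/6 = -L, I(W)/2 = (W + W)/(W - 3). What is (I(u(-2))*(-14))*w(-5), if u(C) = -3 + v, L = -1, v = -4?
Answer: -1176/5 ≈ -235.20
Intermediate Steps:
u(C) = -7 (u(C) = -3 - 4 = -7)
I(W) = 4*W/(-3 + W) (I(W) = 2*((W + W)/(W - 3)) = 2*((2*W)/(-3 + W)) = 2*(2*W/(-3 + W)) = 4*W/(-3 + W))
w(N) = 6 (w(N) = 6*(-1*(-1)) = 6*1 = 6)
(I(u(-2))*(-14))*w(-5) = ((4*(-7)/(-3 - 7))*(-14))*6 = ((4*(-7)/(-10))*(-14))*6 = ((4*(-7)*(-⅒))*(-14))*6 = ((14/5)*(-14))*6 = -196/5*6 = -1176/5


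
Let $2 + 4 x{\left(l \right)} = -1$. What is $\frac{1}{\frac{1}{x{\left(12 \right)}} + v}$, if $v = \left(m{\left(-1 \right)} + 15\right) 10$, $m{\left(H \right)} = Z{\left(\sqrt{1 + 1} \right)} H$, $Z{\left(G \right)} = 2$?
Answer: $\frac{3}{386} \approx 0.007772$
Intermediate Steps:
$x{\left(l \right)} = - \frac{3}{4}$ ($x{\left(l \right)} = - \frac{1}{2} + \frac{1}{4} \left(-1\right) = - \frac{1}{2} - \frac{1}{4} = - \frac{3}{4}$)
$m{\left(H \right)} = 2 H$
$v = 130$ ($v = \left(2 \left(-1\right) + 15\right) 10 = \left(-2 + 15\right) 10 = 13 \cdot 10 = 130$)
$\frac{1}{\frac{1}{x{\left(12 \right)}} + v} = \frac{1}{\frac{1}{- \frac{3}{4}} + 130} = \frac{1}{- \frac{4}{3} + 130} = \frac{1}{\frac{386}{3}} = \frac{3}{386}$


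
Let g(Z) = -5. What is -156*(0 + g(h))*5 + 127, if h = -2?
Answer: 4027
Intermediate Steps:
-156*(0 + g(h))*5 + 127 = -156*(0 - 5)*5 + 127 = -(-780)*5 + 127 = -156*(-25) + 127 = 3900 + 127 = 4027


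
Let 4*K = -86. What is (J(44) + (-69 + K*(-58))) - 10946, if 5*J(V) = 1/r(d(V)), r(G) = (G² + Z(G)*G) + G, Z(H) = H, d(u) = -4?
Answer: -1367519/140 ≈ -9768.0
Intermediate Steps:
K = -43/2 (K = (¼)*(-86) = -43/2 ≈ -21.500)
r(G) = G + 2*G² (r(G) = (G² + G*G) + G = (G² + G²) + G = 2*G² + G = G + 2*G²)
J(V) = 1/140 (J(V) = 1/(5*((-4*(1 + 2*(-4))))) = 1/(5*((-4*(1 - 8)))) = 1/(5*((-4*(-7)))) = (⅕)/28 = (⅕)*(1/28) = 1/140)
(J(44) + (-69 + K*(-58))) - 10946 = (1/140 + (-69 - 43/2*(-58))) - 10946 = (1/140 + (-69 + 1247)) - 10946 = (1/140 + 1178) - 10946 = 164921/140 - 10946 = -1367519/140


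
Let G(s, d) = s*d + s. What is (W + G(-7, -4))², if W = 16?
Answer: 1369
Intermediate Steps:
G(s, d) = s + d*s (G(s, d) = d*s + s = s + d*s)
(W + G(-7, -4))² = (16 - 7*(1 - 4))² = (16 - 7*(-3))² = (16 + 21)² = 37² = 1369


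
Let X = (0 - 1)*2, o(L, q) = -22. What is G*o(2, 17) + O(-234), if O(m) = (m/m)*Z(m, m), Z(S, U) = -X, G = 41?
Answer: -900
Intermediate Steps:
X = -2 (X = -1*2 = -2)
Z(S, U) = 2 (Z(S, U) = -1*(-2) = 2)
O(m) = 2 (O(m) = (m/m)*2 = 1*2 = 2)
G*o(2, 17) + O(-234) = 41*(-22) + 2 = -902 + 2 = -900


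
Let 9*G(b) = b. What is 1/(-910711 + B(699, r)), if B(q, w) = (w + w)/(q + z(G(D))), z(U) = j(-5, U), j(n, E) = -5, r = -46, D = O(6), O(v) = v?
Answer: -347/316016763 ≈ -1.0980e-6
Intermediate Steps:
D = 6
G(b) = b/9
z(U) = -5
B(q, w) = 2*w/(-5 + q) (B(q, w) = (w + w)/(q - 5) = (2*w)/(-5 + q) = 2*w/(-5 + q))
1/(-910711 + B(699, r)) = 1/(-910711 + 2*(-46)/(-5 + 699)) = 1/(-910711 + 2*(-46)/694) = 1/(-910711 + 2*(-46)*(1/694)) = 1/(-910711 - 46/347) = 1/(-316016763/347) = -347/316016763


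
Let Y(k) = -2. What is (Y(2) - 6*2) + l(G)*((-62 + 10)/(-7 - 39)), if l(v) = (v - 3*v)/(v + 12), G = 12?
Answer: -348/23 ≈ -15.130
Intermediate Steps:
l(v) = -2*v/(12 + v) (l(v) = (-2*v)/(12 + v) = -2*v/(12 + v))
(Y(2) - 6*2) + l(G)*((-62 + 10)/(-7 - 39)) = (-2 - 6*2) + (-2*12/(12 + 12))*((-62 + 10)/(-7 - 39)) = (-2 - 12) + (-2*12/24)*(-52/(-46)) = -14 + (-2*12*1/24)*(-52*(-1/46)) = -14 - 1*26/23 = -14 - 26/23 = -348/23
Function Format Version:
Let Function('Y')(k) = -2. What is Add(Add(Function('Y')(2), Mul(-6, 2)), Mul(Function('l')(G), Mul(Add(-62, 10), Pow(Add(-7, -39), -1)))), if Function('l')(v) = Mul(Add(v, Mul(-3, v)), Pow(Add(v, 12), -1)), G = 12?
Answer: Rational(-348, 23) ≈ -15.130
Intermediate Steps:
Function('l')(v) = Mul(-2, v, Pow(Add(12, v), -1)) (Function('l')(v) = Mul(Mul(-2, v), Pow(Add(12, v), -1)) = Mul(-2, v, Pow(Add(12, v), -1)))
Add(Add(Function('Y')(2), Mul(-6, 2)), Mul(Function('l')(G), Mul(Add(-62, 10), Pow(Add(-7, -39), -1)))) = Add(Add(-2, Mul(-6, 2)), Mul(Mul(-2, 12, Pow(Add(12, 12), -1)), Mul(Add(-62, 10), Pow(Add(-7, -39), -1)))) = Add(Add(-2, -12), Mul(Mul(-2, 12, Pow(24, -1)), Mul(-52, Pow(-46, -1)))) = Add(-14, Mul(Mul(-2, 12, Rational(1, 24)), Mul(-52, Rational(-1, 46)))) = Add(-14, Mul(-1, Rational(26, 23))) = Add(-14, Rational(-26, 23)) = Rational(-348, 23)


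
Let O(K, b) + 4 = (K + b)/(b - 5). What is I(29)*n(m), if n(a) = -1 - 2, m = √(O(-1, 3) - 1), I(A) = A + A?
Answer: -174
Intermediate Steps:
O(K, b) = -4 + (K + b)/(-5 + b) (O(K, b) = -4 + (K + b)/(b - 5) = -4 + (K + b)/(-5 + b))
I(A) = 2*A
m = I*√6 (m = √((20 - 1 - 3*3)/(-5 + 3) - 1) = √((20 - 1 - 9)/(-2) - 1) = √(-½*10 - 1) = √(-5 - 1) = √(-6) = I*√6 ≈ 2.4495*I)
n(a) = -3
I(29)*n(m) = (2*29)*(-3) = 58*(-3) = -174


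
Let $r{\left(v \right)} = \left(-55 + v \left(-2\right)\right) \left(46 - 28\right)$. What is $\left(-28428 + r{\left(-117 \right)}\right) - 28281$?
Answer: $-53487$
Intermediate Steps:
$r{\left(v \right)} = -990 - 36 v$ ($r{\left(v \right)} = \left(-55 - 2 v\right) 18 = -990 - 36 v$)
$\left(-28428 + r{\left(-117 \right)}\right) - 28281 = \left(-28428 - -3222\right) - 28281 = \left(-28428 + \left(-990 + 4212\right)\right) - 28281 = \left(-28428 + 3222\right) - 28281 = -25206 - 28281 = -53487$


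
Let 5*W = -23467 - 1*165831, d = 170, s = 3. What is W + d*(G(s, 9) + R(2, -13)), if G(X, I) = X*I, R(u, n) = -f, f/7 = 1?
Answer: -172298/5 ≈ -34460.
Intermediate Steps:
f = 7 (f = 7*1 = 7)
R(u, n) = -7 (R(u, n) = -1*7 = -7)
G(X, I) = I*X
W = -189298/5 (W = (-23467 - 1*165831)/5 = (-23467 - 165831)/5 = (⅕)*(-189298) = -189298/5 ≈ -37860.)
W + d*(G(s, 9) + R(2, -13)) = -189298/5 + 170*(9*3 - 7) = -189298/5 + 170*(27 - 7) = -189298/5 + 170*20 = -189298/5 + 3400 = -172298/5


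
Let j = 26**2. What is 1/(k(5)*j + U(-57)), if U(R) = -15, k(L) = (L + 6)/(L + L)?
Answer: 5/3643 ≈ 0.0013725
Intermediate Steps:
k(L) = (6 + L)/(2*L) (k(L) = (6 + L)/((2*L)) = (6 + L)*(1/(2*L)) = (6 + L)/(2*L))
j = 676
1/(k(5)*j + U(-57)) = 1/(((1/2)*(6 + 5)/5)*676 - 15) = 1/(((1/2)*(1/5)*11)*676 - 15) = 1/((11/10)*676 - 15) = 1/(3718/5 - 15) = 1/(3643/5) = 5/3643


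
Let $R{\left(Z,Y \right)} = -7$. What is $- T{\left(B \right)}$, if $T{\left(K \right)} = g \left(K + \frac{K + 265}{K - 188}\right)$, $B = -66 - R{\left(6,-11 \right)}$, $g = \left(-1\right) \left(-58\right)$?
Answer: $\frac{857182}{247} \approx 3470.4$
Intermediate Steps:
$g = 58$
$B = -59$ ($B = -66 - -7 = -66 + 7 = -59$)
$T{\left(K \right)} = 58 K + \frac{58 \left(265 + K\right)}{-188 + K}$ ($T{\left(K \right)} = 58 \left(K + \frac{K + 265}{K - 188}\right) = 58 \left(K + \frac{265 + K}{-188 + K}\right) = 58 K + \frac{58 \left(265 + K\right)}{-188 + K}$)
$- T{\left(B \right)} = - \frac{58 \left(265 + \left(-59\right)^{2} - -11033\right)}{-188 - 59} = - \frac{58 \left(265 + 3481 + 11033\right)}{-247} = - \frac{58 \left(-1\right) 14779}{247} = \left(-1\right) \left(- \frac{857182}{247}\right) = \frac{857182}{247}$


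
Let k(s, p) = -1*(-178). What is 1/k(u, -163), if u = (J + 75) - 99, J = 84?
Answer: 1/178 ≈ 0.0056180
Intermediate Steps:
u = 60 (u = (84 + 75) - 99 = 159 - 99 = 60)
k(s, p) = 178
1/k(u, -163) = 1/178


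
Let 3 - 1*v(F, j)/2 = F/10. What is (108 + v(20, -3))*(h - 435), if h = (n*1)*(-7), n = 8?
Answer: -54010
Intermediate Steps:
v(F, j) = 6 - F/5 (v(F, j) = 6 - 2*F/10 = 6 - F/5)
h = -56 (h = (8*1)*(-7) = 8*(-7) = -56)
(108 + v(20, -3))*(h - 435) = (108 + (6 - ⅕*20))*(-56 - 435) = (108 + (6 - 4))*(-491) = (108 + 2)*(-491) = 110*(-491) = -54010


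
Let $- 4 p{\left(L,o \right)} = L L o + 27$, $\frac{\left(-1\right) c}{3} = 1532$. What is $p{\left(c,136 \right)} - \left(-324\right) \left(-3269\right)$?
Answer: $- \frac{2876994027}{4} \approx -7.1925 \cdot 10^{8}$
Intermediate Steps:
$c = -4596$ ($c = \left(-3\right) 1532 = -4596$)
$p{\left(L,o \right)} = - \frac{27}{4} - \frac{o L^{2}}{4}$ ($p{\left(L,o \right)} = - \frac{L L o + 27}{4} = - \frac{L^{2} o + 27}{4} = - \frac{o L^{2} + 27}{4} = - \frac{27 + o L^{2}}{4} = - \frac{27}{4} - \frac{o L^{2}}{4}$)
$p{\left(c,136 \right)} - \left(-324\right) \left(-3269\right) = \left(- \frac{27}{4} - 34 \left(-4596\right)^{2}\right) - \left(-324\right) \left(-3269\right) = \left(- \frac{27}{4} - 34 \cdot 21123216\right) - 1059156 = \left(- \frac{27}{4} - 718189344\right) - 1059156 = - \frac{2872757403}{4} - 1059156 = - \frac{2876994027}{4}$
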